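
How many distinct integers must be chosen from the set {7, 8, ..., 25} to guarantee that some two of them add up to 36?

Two chosen integers sum to 36 exactly when both halves of some pair {x, 36−x} with 11 ≤ x ≤ 36−x ≤ 25 are chosen — 7 such pairs.
The remaining 5 elements (those with no distinct partner in range) can never complete a 36-sum, so the worst case takes all of them and one from each pair: 5 + 7 = 12.
The 13th integer has to be the second member of some pair, so 12 + 1 = 13.

13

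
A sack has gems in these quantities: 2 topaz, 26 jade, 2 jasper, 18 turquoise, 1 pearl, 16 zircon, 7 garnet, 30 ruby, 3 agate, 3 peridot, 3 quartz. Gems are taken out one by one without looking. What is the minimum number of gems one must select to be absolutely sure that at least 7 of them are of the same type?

Pigeonhole: the 11 types are the holes; the gems drawn are the pigeons.
To avoid 7 of any one type, the worst case takes at most 6 of each type, or every gem of a type that has fewer than 6.
That gives 2 + 6 + 2 + 6 + 1 + 6 + 6 + 6 + 3 + 3 + 3 = 44 gems with no type reaching 7.
The next gem forces some type to 7, so 44 + 1 = 45.

45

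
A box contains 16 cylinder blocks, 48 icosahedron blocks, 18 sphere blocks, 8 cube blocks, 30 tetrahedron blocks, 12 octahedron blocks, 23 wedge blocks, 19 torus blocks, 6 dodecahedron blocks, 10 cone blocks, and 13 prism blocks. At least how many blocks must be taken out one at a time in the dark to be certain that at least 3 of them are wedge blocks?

In the worst case for collecting wedge blocks, every non-wedge block comes out first.
There are 16 + 48 + 18 + 8 + 30 + 12 + 19 + 6 + 10 + 13 = 180 non-wedge blocks altogether.
After those, each further block must be wedge, so 180 + 3 = 183 draws guarantee 3 wedge blocks.

183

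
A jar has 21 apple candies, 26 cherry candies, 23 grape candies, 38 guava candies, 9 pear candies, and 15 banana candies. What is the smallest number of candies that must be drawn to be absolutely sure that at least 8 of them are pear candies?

131

In the worst case for collecting pear candies, every non-pear candy comes out first.
There are 21 + 26 + 23 + 38 + 15 = 123 non-pear candies altogether.
After those, each further candy must be pear, so 123 + 8 = 131 draws guarantee 8 pear candies.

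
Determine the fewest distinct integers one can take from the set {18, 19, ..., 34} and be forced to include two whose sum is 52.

Two chosen integers sum to 52 exactly when both halves of some pair {x, 52−x} with 18 ≤ x ≤ 52−x ≤ 34 are chosen — 8 such pairs.
The remaining 1 element (those with no distinct partner in range) can never complete a 52-sum, so the worst case takes all of them and one from each pair: 1 + 8 = 9.
Pigeonhole: the 10th integer has to be the second member of some pair, so 9 + 1 = 10.

10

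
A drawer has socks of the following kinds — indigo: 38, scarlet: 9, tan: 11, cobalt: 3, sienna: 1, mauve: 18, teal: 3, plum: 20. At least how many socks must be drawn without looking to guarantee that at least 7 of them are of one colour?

Pigeonhole: the 8 colours are the holes; the socks drawn are the pigeons.
To avoid 7 of any one colour, the worst case takes at most 6 of each colour, or every sock of a colour that has fewer than 6.
That gives 6 + 6 + 6 + 3 + 1 + 6 + 3 + 6 = 37 socks with no colour reaching 7.
The next sock forces some colour to 7, so 37 + 1 = 38.

38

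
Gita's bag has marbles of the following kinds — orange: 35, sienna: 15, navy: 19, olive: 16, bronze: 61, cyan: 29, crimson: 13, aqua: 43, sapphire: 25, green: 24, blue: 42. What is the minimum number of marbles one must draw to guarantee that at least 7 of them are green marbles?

305

In the worst case for collecting green marbles, every non-green marble comes out first.
There are 35 + 15 + 19 + 16 + 61 + 29 + 13 + 43 + 25 + 42 = 298 non-green marbles altogether.
After those, each further marble must be green, so 298 + 7 = 305 draws guarantee 7 green marbles.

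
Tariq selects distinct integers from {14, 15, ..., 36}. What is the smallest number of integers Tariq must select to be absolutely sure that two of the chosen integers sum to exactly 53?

14

A set avoiding the sum 53 can contain at most one of each pair {x, 53−x}, plus the 3 elements whose complement lies outside the range.
The integers 14, …, 26 (13 of them) are such a set: any two sum to at least 14+15 = 29 and at most 25+26 = 51 < 53.
Pigeonhole: any 14th integer completes one of the 10 pairs, so 14 choices force a sum of 53.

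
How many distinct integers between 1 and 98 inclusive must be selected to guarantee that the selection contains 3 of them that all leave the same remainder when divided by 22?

45

The 22 residue classes mod 22 are the pigeonholes.
With 44 integers one could put 2 in each residue class and have no class reach 3.
The 45th integer pushes some class to 3, so 22·2 + 1 = 45.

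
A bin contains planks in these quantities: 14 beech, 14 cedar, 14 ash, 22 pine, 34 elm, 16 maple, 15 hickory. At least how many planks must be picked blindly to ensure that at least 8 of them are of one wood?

Pigeonhole: the 7 woods are the holes; the planks drawn are the pigeons.
To avoid 8 of any one wood, the worst case takes at most 7 of each wood.
That gives 7 + 7 + 7 + 7 + 7 + 7 + 7 = 49 planks with no wood reaching 8.
The next plank forces some wood to 8, so 49 + 1 = 50.

50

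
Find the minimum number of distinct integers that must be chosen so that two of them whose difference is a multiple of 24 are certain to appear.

Integers whose pairwise differences are multiples of 24 are exactly those sharing a remainder mod 24. By the pigeonhole principle, the 24 residue classes mod 24 are the pigeonholes.
With 24 integers one could put 1 in each residue class and have no class reach 2.
The 25th integer pushes some class to 2, so 24·1 + 1 = 25.

25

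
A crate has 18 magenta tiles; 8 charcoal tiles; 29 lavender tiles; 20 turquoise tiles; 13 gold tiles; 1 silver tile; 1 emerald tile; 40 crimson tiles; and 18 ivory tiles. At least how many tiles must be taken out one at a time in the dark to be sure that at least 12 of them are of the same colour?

77

By the pigeonhole principle, put each drawn tile into a box by colour. The largest draw with every box below 12 takes min(count, 11) from each colour; colours with fewer than 11 contribute all they have.
Σ min(cᵢ, 11) = 11 + 8 + 11 + 11 + 11 + 1 + 1 + 11 + 11 = 76.
Draw number 76 + 1 = 77 must push one box to 12.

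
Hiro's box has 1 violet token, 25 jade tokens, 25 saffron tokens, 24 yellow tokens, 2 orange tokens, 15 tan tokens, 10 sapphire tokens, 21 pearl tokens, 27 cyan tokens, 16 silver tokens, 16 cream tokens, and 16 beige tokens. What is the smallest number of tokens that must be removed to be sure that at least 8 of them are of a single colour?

The 12 colours are the holes; the tokens drawn are the pigeons.
To avoid 8 of any one colour, the worst case takes at most 7 of each colour, or every token of a colour that has fewer than 7.
That gives 1 + 7 + 7 + 7 + 2 + 7 + 7 + 7 + 7 + 7 + 7 + 7 = 73 tokens with no colour reaching 8.
The next token forces some colour to 8, so 73 + 1 = 74.

74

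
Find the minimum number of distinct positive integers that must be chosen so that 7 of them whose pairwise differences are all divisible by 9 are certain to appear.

55

Integers whose pairwise differences are multiples of 9 are exactly those sharing a remainder mod 9. The 9 residue classes mod 9 are the pigeonholes.
With 54 integers one could put 6 in each residue class and have no class reach 7.
The 55th integer pushes some class to 7, so 9·6 + 1 = 55.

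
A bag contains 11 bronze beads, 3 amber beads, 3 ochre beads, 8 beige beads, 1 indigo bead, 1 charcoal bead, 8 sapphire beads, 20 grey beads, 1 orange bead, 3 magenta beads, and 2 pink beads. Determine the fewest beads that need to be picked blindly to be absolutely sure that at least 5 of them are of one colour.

An adversary could hand out at most 4 beads per colour (7 colours run out sooner): 4 + 3 + 3 + 4 + 1 + 1 + 4 + 4 + 1 + 3 + 2 = 30 beads and still no colour has 5.
One more bead lands in a colour already at 4, so 31 draws are enough and 30 are not.

31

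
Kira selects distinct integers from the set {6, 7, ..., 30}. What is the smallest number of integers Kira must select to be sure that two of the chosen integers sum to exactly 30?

17

Two chosen integers sum to 30 exactly when both halves of some pair {x, 30−x} with 6 ≤ x ≤ 30−x ≤ 24 are chosen — 9 such pairs.
The remaining 7 elements (those with no distinct partner in range) can never complete a 30-sum, so the worst case takes all of them and one from each pair: 7 + 9 = 16.
The 17th integer has to be the second member of some pair, so 16 + 1 = 17.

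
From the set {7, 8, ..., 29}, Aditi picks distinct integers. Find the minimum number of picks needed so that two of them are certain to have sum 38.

A set avoiding the sum 38 can contain at most one of each pair {x, 38−x}, plus the 3 elements whose complement lies outside the range or equal to its own complement.
The integers 7, …, 19 (13 of them) are such a set: any two sum to at least 7+8 = 15 and at most 18+19 = 37 < 38.
Any 14th integer completes one of the 10 pairs, so 14 choices force a sum of 38.

14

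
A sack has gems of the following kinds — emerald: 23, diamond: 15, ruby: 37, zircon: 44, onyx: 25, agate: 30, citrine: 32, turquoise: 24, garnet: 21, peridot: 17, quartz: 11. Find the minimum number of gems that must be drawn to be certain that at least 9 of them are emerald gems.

265

In the worst case for collecting emerald gems, every non-emerald gem comes out first.
There are 15 + 37 + 44 + 25 + 30 + 32 + 24 + 21 + 17 + 11 = 256 non-emerald gems altogether.
After those, each further gem must be emerald, so 256 + 9 = 265 draws guarantee 9 emerald gems.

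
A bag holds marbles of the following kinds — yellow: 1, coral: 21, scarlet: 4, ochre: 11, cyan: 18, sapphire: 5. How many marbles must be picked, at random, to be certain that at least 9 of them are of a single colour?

35

By the pigeonhole principle, put each drawn marble into a box by colour. The largest draw with every box below 9 takes min(count, 8) from each colour; colours with fewer than 8 contribute all they have.
Σ min(cᵢ, 8) = 1 + 8 + 4 + 8 + 8 + 5 = 34.
Draw number 34 + 1 = 35 must push one box to 9.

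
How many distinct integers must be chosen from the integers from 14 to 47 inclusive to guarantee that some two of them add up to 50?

24

Group the elements by complementary pair {x, 50−x}: {14,36}, {15,35}, {16,34}, …, giving 11 two-element pairs, the single value 25 (it cannot pair with itself since the integers are distinct), and 11 integers whose partner 50−x falls outside [14,47].
Pigeonhole: treating each of those 23 groups as a pigeonhole, one can pick one integer per group — 23 integers — with no two summing to 50.
The 24th integer lands in an occupied pair, forcing a sum of 50.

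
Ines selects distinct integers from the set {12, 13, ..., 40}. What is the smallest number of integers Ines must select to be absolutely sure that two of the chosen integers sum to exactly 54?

17

Group the elements by complementary pair {x, 54−x}: {14,40}, {15,39}, {16,38}, …, giving 13 two-element pairs; the single value 27 (it cannot pair with itself since the integers are distinct); and 2 integers whose partner 54−x falls outside [12,40].
By the pigeonhole principle, treating each of those 16 groups as a pigeonhole, one can pick one integer per group — 16 integers — with no two summing to 54.
The 17th integer lands in an occupied pair, forcing a sum of 54.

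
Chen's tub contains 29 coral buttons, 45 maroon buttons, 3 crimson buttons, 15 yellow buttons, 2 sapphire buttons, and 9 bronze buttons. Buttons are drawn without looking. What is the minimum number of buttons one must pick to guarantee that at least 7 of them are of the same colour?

By the pigeonhole principle, put each drawn button into a box by colour. The largest draw with every box below 7 takes min(count, 6) from each colour; colours with fewer than 6 contribute all they have.
Σ min(cᵢ, 6) = 6 + 6 + 3 + 6 + 2 + 6 = 29.
Draw number 29 + 1 = 30 must push one box to 7.

30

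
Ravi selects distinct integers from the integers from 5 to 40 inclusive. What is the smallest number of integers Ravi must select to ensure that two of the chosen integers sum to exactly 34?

25

A set avoiding the sum 34 can contain at most one of each pair {x, 34−x}, plus the 12 elements whose complement lies outside the range or equal to its own complement.
The integers 17, …, 40 (24 of them) are such a set: any two sum to at least 17+18 = 35 > 34.
Pigeonhole: any 25th integer completes one of the 12 pairs, so 25 choices force a sum of 34.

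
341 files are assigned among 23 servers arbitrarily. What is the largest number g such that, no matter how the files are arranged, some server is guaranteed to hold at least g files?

15

By the pigeonhole principle, the 23 servers are the holes and the 341 files are the pigeons.
If every server held at most 14 files, the total would be at most 23 × 14 = 322, which is less than 341.
So some server holds at least ⌈341/23⌉ = 15 files.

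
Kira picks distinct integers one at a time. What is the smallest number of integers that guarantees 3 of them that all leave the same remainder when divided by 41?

83

The 41 residue classes mod 41 are the pigeonholes.
With 82 integers one could put 2 in each residue class and have no class reach 3.
The 83rd integer pushes some class to 3, so 41·2 + 1 = 83.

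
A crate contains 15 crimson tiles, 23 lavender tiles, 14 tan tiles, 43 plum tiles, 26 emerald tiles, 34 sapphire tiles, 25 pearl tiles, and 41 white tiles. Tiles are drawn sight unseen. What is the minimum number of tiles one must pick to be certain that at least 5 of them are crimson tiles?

In the worst case for collecting crimson tiles, every non-crimson tile comes out first.
There are 23 + 14 + 43 + 26 + 34 + 25 + 41 = 206 non-crimson tiles altogether.
After those, each further tile must be crimson, so 206 + 5 = 211 draws guarantee 5 crimson tiles.

211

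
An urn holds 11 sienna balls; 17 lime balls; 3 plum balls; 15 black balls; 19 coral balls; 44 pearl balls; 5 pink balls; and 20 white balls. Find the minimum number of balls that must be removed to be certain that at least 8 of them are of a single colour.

51

An adversary could hand out at most 7 balls per colour (plum, pink run out sooner): 7 + 7 + 3 + 7 + 7 + 7 + 5 + 7 = 50 balls and still no colour has 8.
One more ball lands in a colour already at 7, so 51 draws are enough and 50 are not.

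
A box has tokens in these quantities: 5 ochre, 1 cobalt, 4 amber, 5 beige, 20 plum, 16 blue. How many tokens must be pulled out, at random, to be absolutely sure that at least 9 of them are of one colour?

32

The 6 colours are the holes; the tokens drawn are the pigeons.
To avoid 9 of any one colour, the worst case takes at most 8 of each colour, or every token of a colour that has fewer than 8.
That gives 5 + 1 + 4 + 5 + 8 + 8 = 31 tokens with no colour reaching 9.
The next token forces some colour to 9, so 31 + 1 = 32.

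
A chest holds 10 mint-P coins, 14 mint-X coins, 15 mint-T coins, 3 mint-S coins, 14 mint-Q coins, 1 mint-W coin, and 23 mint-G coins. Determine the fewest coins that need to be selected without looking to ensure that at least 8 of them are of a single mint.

By the pigeonhole principle, put each drawn coin into a box by mint. The largest draw with every box below 8 takes min(count, 7) from each mint; mints with fewer than 7 contribute all they have.
Σ min(cᵢ, 7) = 7 + 7 + 7 + 3 + 7 + 1 + 7 = 39.
Draw number 39 + 1 = 40 must push one box to 8.

40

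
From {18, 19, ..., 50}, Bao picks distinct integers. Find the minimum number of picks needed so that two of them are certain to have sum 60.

22

Two chosen integers sum to 60 exactly when both halves of some pair {x, 60−x} with 18 ≤ x ≤ 60−x ≤ 42 are chosen — 12 such pairs.
The remaining 9 elements (those with no distinct partner in range) can never complete a 60-sum, so the worst case takes all of them and one from each pair: 9 + 12 = 21.
By pigeonhole, the 22nd integer has to be the second member of some pair, so 21 + 1 = 22.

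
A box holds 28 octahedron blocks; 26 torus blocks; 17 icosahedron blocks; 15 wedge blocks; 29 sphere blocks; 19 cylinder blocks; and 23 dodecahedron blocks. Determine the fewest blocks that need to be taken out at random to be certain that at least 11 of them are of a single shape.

By pigeonhole, the 7 shapes are the holes; the blocks drawn are the pigeons.
To avoid 11 of any one shape, the worst case takes at most 10 of each shape.
That gives 10 + 10 + 10 + 10 + 10 + 10 + 10 = 70 blocks with no shape reaching 11.
The next block forces some shape to 11, so 70 + 1 = 71.

71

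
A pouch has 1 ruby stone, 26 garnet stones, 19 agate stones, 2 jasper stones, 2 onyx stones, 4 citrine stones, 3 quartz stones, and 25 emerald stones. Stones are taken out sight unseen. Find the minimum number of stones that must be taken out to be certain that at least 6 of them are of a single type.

An adversary could hand out at most 5 stones per type (5 types run out sooner): 1 + 5 + 5 + 2 + 2 + 4 + 3 + 5 = 27 stones and still no type has 6.
One more stone lands in a type already at 5, so 28 draws are enough and 27 are not.

28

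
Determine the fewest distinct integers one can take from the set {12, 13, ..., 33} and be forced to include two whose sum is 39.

Two chosen integers sum to 39 exactly when both halves of some pair {x, 39−x} with 12 ≤ x ≤ 39−x ≤ 27 are chosen — 8 such pairs.
The remaining 6 elements (those with no distinct partner in range) can never complete a 39-sum, so the worst case takes all of them and one from each pair: 6 + 8 = 14.
The 15th integer has to be the second member of some pair, so 14 + 1 = 15.

15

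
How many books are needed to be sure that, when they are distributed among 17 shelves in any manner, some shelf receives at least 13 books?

With 204 books one could put exactly 12 in each of the 17 shelves, and no shelf would reach 13.
Pigeonhole: one more book must land in a shelf that already has 12, giving it 13.
So 17 × 12 + 1 = 205 books are required.

205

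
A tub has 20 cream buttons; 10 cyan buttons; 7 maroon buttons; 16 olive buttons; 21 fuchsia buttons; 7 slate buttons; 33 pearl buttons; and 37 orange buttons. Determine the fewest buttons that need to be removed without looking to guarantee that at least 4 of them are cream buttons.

In the worst case for collecting cream buttons, every non-cream button comes out first.
There are 10 + 7 + 16 + 21 + 7 + 33 + 37 = 131 non-cream buttons altogether.
After those, each further button must be cream, so 131 + 4 = 135 draws guarantee 4 cream buttons.

135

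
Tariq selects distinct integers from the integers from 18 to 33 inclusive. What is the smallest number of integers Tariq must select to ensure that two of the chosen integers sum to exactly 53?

10

Two chosen integers sum to 53 exactly when both halves of some pair {x, 53−x} with 20 ≤ x ≤ 53−x ≤ 33 are chosen — 7 such pairs.
The remaining 2 elements (those with no distinct partner in range) can never complete a 53-sum, so the worst case takes all of them and one from each pair: 2 + 7 = 9.
Pigeonhole: the 10th integer has to be the second member of some pair, so 9 + 1 = 10.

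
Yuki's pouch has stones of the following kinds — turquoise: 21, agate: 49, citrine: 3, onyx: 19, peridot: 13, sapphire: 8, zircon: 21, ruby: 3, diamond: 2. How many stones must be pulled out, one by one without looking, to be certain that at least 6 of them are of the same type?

39

By the pigeonhole principle, put each drawn stone into a box by type. The largest draw with every box below 6 takes min(count, 5) from each type; types with fewer than 5 contribute all they have.
Σ min(cᵢ, 5) = 5 + 5 + 3 + 5 + 5 + 5 + 5 + 3 + 2 = 38.
Draw number 38 + 1 = 39 must push one box to 6.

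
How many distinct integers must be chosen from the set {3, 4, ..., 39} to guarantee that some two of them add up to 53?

25

Two chosen integers sum to 53 exactly when both halves of some pair {x, 53−x} with 14 ≤ x ≤ 53−x ≤ 39 are chosen — 13 such pairs.
The remaining 11 elements (those with no distinct partner in range) can never complete a 53-sum, so the worst case takes all of them and one from each pair: 11 + 13 = 24.
The 25th integer has to be the second member of some pair, so 24 + 1 = 25.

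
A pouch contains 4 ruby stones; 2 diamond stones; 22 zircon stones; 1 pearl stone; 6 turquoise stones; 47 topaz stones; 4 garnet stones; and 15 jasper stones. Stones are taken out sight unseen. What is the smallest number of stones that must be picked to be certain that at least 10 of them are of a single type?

45

Pigeonhole: the 8 types are the holes; the stones drawn are the pigeons.
To avoid 10 of any one type, the worst case takes at most 9 of each type, or every stone of a type that has fewer than 9.
That gives 4 + 2 + 9 + 1 + 6 + 9 + 4 + 9 = 44 stones with no type reaching 10.
The next stone forces some type to 10, so 44 + 1 = 45.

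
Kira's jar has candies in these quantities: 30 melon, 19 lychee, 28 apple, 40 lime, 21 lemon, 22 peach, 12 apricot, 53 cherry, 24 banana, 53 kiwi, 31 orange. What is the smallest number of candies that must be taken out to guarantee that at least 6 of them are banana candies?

315

In the worst case for collecting banana candies, every non-banana candy comes out first.
There are 30 + 19 + 28 + 40 + 21 + 22 + 12 + 53 + 53 + 31 = 309 non-banana candies altogether.
After those, each further candy must be banana, so 309 + 6 = 315 draws guarantee 6 banana candies.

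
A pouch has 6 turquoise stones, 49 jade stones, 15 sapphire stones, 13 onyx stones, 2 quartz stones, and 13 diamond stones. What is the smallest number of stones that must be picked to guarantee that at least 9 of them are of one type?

41

By pigeonhole, the 6 types are the holes; the stones drawn are the pigeons.
To avoid 9 of any one type, the worst case takes at most 8 of each type, or every stone of a type that has fewer than 8.
That gives 6 + 8 + 8 + 8 + 2 + 8 = 40 stones with no type reaching 9.
The next stone forces some type to 9, so 40 + 1 = 41.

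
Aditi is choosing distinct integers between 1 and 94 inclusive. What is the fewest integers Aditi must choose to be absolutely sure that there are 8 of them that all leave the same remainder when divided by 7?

By the pigeonhole principle, the 7 residue classes mod 7 are the pigeonholes.
With 49 integers one could put 7 in each residue class and have no class reach 8.
The 50th integer pushes some class to 8, so 7·7 + 1 = 50.

50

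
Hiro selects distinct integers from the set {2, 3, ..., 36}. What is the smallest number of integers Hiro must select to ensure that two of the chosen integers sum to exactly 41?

20

Two chosen integers sum to 41 exactly when both halves of some pair {x, 41−x} with 5 ≤ x ≤ 41−x ≤ 36 are chosen — 16 such pairs.
The remaining 3 elements (those with no distinct partner in range) can never complete a 41-sum, so the worst case takes all of them and one from each pair: 3 + 16 = 19.
By pigeonhole, the 20th integer has to be the second member of some pair, so 19 + 1 = 20.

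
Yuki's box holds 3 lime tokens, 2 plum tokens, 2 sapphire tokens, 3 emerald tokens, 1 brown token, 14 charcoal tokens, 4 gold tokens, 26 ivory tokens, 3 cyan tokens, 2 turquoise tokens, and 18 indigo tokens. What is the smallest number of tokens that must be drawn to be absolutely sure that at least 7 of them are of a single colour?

An adversary could hand out at most 6 tokens per colour (8 colours run out sooner): 3 + 2 + 2 + 3 + 1 + 6 + 4 + 6 + 3 + 2 + 6 = 38 tokens and still no colour has 7.
One more token lands in a colour already at 6, so 39 draws are enough and 38 are not.

39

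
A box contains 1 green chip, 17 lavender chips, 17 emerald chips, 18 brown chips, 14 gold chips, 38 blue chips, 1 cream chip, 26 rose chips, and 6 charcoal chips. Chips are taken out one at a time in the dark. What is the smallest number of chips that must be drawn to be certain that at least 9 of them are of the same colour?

An adversary could hand out at most 8 chips per colour (green, cream, charcoal run out sooner): 1 + 8 + 8 + 8 + 8 + 8 + 1 + 8 + 6 = 56 chips and still no colour has 9.
By pigeonhole, one more chip lands in a colour already at 8, so 57 draws are enough and 56 are not.

57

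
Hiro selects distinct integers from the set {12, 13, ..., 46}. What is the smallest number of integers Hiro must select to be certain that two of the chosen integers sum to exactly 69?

Two chosen integers sum to 69 exactly when both halves of some pair {x, 69−x} with 23 ≤ x ≤ 69−x ≤ 46 are chosen — 12 such pairs.
The remaining 11 elements (those with no distinct partner in range) can never complete a 69-sum, so the worst case takes all of them and one from each pair: 11 + 12 = 23.
The 24th integer has to be the second member of some pair, so 23 + 1 = 24.

24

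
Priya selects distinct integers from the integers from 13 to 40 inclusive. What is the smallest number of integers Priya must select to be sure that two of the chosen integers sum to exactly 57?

17

A set avoiding the sum 57 can contain at most one of each pair {x, 57−x}, plus the 4 elements whose complement lies outside the range.
The integers 13, …, 28 (16 of them) are such a set: any two sum to at least 13+14 = 27 and at most 27+28 = 55 < 57.
Any 17th integer completes one of the 12 pairs, so 17 choices force a sum of 57.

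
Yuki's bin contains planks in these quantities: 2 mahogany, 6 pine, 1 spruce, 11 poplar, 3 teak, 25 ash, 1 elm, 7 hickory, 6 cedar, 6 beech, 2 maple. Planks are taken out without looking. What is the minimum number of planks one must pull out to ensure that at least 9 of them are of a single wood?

An adversary could hand out at most 8 planks per wood (9 woods run out sooner): 2 + 6 + 1 + 8 + 3 + 8 + 1 + 7 + 6 + 6 + 2 = 50 planks and still no wood has 9.
By the pigeonhole principle, one more plank lands in a wood already at 8, so 51 draws are enough and 50 are not.

51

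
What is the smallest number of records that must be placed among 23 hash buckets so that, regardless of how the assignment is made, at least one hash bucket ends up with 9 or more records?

With 184 records one could put exactly 8 in each of the 23 hash buckets, and no hash bucket would reach 9.
One more record must land in a hash bucket that already has 8, giving it 9.
So 23 × 8 + 1 = 185 records are required.

185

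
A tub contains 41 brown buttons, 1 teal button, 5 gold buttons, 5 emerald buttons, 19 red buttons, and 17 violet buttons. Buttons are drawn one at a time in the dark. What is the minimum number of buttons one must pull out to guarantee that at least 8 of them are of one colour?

33

Pigeonhole: put each drawn button into a box by colour. The largest draw with every box below 8 takes min(count, 7) from each colour; colours with fewer than 7 contribute all they have.
Σ min(cᵢ, 7) = 7 + 1 + 5 + 5 + 7 + 7 = 32.
Draw number 32 + 1 = 33 must push one box to 8.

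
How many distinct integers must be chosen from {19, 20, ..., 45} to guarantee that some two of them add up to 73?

A set avoiding the sum 73 can contain at most one of each pair {x, 73−x}, plus the 9 elements whose complement lies outside the range.
The integers 19, …, 36 (18 of them) are such a set: any two sum to at least 19+20 = 39 and at most 35+36 = 71 < 73.
Any 19th integer completes one of the 9 pairs, so 19 choices force a sum of 73.

19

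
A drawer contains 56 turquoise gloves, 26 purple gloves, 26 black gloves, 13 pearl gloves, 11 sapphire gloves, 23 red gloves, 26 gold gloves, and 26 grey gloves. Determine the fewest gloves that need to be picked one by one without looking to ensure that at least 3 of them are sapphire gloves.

In the worst case for collecting sapphire gloves, every non-sapphire glove comes out first.
There are 56 + 26 + 26 + 13 + 23 + 26 + 26 = 196 non-sapphire gloves altogether.
After those, each further glove must be sapphire, so 196 + 3 = 199 draws guarantee 3 sapphire gloves.

199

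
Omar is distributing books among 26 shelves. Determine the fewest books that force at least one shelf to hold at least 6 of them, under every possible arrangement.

131

With 130 books one could put exactly 5 in each of the 26 shelves, and no shelf would reach 6.
One more book must land in a shelf that already has 5, giving it 6.
So 26 × 5 + 1 = 131 books are required.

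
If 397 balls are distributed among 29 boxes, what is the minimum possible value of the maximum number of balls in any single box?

14

By the pigeonhole principle, the 29 boxes are the holes and the 397 balls are the pigeons.
If every box held at most 13 balls, the total would be at most 29 × 13 = 377, which is less than 397.
So some box holds at least ⌈397/29⌉ = 14 balls.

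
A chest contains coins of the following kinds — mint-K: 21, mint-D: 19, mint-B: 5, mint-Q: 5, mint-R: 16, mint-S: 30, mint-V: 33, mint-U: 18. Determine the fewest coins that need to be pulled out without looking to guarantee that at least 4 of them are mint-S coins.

121

In the worst case for collecting mint-S coins, every non-mint-S coin comes out first.
There are 21 + 19 + 5 + 5 + 16 + 33 + 18 = 117 non-mint-S coins altogether.
After those, each further coin must be mint-S, so 117 + 4 = 121 draws guarantee 4 mint-S coins.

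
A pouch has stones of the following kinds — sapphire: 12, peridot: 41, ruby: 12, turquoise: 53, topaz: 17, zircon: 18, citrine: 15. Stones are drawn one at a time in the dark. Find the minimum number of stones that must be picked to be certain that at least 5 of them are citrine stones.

158

In the worst case for collecting citrine stones, every non-citrine stone comes out first.
There are 12 + 41 + 12 + 53 + 17 + 18 = 153 non-citrine stones altogether.
After those, each further stone must be citrine, so 153 + 5 = 158 draws guarantee 5 citrine stones.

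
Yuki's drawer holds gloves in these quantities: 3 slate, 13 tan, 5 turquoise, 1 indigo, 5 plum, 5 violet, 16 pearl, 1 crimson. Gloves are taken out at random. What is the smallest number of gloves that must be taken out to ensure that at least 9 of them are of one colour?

37

An adversary could hand out at most 8 gloves per colour (6 colours run out sooner): 3 + 8 + 5 + 1 + 5 + 5 + 8 + 1 = 36 gloves and still no colour has 9.
By pigeonhole, one more glove lands in a colour already at 8, so 37 draws are enough and 36 are not.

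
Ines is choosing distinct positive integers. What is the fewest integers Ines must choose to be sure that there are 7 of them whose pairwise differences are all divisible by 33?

199

Integers whose pairwise differences are multiples of 33 are exactly those sharing a remainder mod 33. Pigeonhole: the 33 residue classes mod 33 are the pigeonholes.
With 198 integers one could put 6 in each residue class and have no class reach 7.
The 199th integer pushes some class to 7, so 33·6 + 1 = 199.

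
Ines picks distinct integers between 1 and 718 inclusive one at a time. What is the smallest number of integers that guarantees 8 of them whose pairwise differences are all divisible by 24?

169

Integers whose pairwise differences are multiples of 24 are exactly those sharing a remainder mod 24. The 24 residue classes mod 24 are the pigeonholes.
With 168 integers one could put 7 in each residue class and have no class reach 8.
The 169th integer pushes some class to 8, so 24·7 + 1 = 169.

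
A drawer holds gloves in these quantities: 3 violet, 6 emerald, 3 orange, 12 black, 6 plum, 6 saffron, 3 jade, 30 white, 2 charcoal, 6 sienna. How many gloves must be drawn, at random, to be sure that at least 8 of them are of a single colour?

50

The 10 colours are the holes; the gloves drawn are the pigeons.
To avoid 8 of any one colour, the worst case takes at most 7 of each colour, or every glove of a colour that has fewer than 7.
That gives 3 + 6 + 3 + 7 + 6 + 6 + 3 + 7 + 2 + 6 = 49 gloves with no colour reaching 8.
The next glove forces some colour to 8, so 49 + 1 = 50.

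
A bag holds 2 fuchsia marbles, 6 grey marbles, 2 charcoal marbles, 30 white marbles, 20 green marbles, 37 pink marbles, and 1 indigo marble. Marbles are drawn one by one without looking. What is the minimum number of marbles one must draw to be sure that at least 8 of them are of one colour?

By pigeonhole, the 7 colours are the holes; the marbles drawn are the pigeons.
To avoid 8 of any one colour, the worst case takes at most 7 of each colour, or every marble of a colour that has fewer than 7.
That gives 2 + 6 + 2 + 7 + 7 + 7 + 1 = 32 marbles with no colour reaching 8.
The next marble forces some colour to 8, so 32 + 1 = 33.

33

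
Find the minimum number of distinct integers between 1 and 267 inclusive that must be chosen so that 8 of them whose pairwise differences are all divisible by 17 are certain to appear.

Integers whose pairwise differences are multiples of 17 are exactly those sharing a remainder mod 17. By pigeonhole, the 17 residue classes mod 17 are the pigeonholes.
With 119 integers one could put 7 in each residue class and have no class reach 8.
The 120th integer pushes some class to 8, so 17·7 + 1 = 120.

120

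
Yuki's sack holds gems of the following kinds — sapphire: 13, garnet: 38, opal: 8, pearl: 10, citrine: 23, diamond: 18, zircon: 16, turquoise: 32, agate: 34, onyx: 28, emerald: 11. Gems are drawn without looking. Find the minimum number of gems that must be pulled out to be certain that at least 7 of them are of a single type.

67

An adversary could hand out at most 6 gems per type: 6 + 6 + 6 + 6 + 6 + 6 + 6 + 6 + 6 + 6 + 6 = 66 gems and still no type has 7.
By pigeonhole, one more gem lands in a type already at 6, so 67 draws are enough and 66 are not.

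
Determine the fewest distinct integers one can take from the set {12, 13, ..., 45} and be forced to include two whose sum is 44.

25

Group the elements by complementary pair {x, 44−x}: {12,32}, {13,31}, {14,30}, …, giving 10 two-element pairs, the single value 22 (it cannot pair with itself since the integers are distinct), and 13 integers whose partner 44−x falls outside [12,45].
By the pigeonhole principle, treating each of those 24 groups as a pigeonhole, one can pick one integer per group — 24 integers — with no two summing to 44.
The 25th integer lands in an occupied pair, forcing a sum of 44.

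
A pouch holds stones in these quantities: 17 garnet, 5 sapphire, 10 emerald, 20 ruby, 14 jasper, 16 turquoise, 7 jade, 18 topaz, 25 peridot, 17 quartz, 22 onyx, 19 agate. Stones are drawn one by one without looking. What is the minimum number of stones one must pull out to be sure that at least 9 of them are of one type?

93

An adversary could hand out at most 8 stones per type (sapphire, jade run out sooner): 8 + 5 + 8 + 8 + 8 + 8 + 7 + 8 + 8 + 8 + 8 + 8 = 92 stones and still no type has 9.
One more stone lands in a type already at 8, so 93 draws are enough and 92 are not.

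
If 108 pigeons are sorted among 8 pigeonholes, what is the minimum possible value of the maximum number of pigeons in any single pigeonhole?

14

The 8 pigeonholes are the holes and the 108 pigeons are the pigeons.
If every pigeonhole held at most 13 pigeons, the total would be at most 8 × 13 = 104, which is less than 108.
So some pigeonhole holds at least ⌈108/8⌉ = 14 pigeons.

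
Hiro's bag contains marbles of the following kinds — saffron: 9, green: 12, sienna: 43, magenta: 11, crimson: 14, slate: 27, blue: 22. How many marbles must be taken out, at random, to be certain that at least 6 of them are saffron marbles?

135

In the worst case for collecting saffron marbles, every non-saffron marble comes out first.
There are 12 + 43 + 11 + 14 + 27 + 22 = 129 non-saffron marbles altogether.
After those, each further marble must be saffron, so 129 + 6 = 135 draws guarantee 6 saffron marbles.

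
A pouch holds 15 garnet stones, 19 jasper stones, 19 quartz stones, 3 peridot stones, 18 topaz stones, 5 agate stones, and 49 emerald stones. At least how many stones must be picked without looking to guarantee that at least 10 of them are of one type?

54

An adversary could hand out at most 9 stones per type (peridot, agate run out sooner): 9 + 9 + 9 + 3 + 9 + 5 + 9 = 53 stones and still no type has 10.
Pigeonhole: one more stone lands in a type already at 9, so 54 draws are enough and 53 are not.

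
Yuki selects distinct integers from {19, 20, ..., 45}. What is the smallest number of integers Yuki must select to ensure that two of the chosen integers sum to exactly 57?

Two chosen integers sum to 57 exactly when both halves of some pair {x, 57−x} with 19 ≤ x ≤ 57−x ≤ 38 are chosen — 10 such pairs.
The remaining 7 elements (those with no distinct partner in range) can never complete a 57-sum, so the worst case takes all of them and one from each pair: 7 + 10 = 17.
The 18th integer has to be the second member of some pair, so 17 + 1 = 18.

18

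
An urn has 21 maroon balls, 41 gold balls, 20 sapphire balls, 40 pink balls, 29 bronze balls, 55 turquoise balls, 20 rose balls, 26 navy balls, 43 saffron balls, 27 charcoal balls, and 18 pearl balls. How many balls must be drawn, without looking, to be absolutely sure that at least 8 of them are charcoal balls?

321

In the worst case for collecting charcoal balls, every non-charcoal ball comes out first.
There are 21 + 41 + 20 + 40 + 29 + 55 + 20 + 26 + 43 + 18 = 313 non-charcoal balls altogether.
After those, each further ball must be charcoal, so 313 + 8 = 321 draws guarantee 8 charcoal balls.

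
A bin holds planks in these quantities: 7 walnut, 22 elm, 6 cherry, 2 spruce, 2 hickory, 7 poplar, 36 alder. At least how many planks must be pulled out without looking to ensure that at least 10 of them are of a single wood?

43

An adversary could hand out at most 9 planks per wood (5 woods run out sooner): 7 + 9 + 6 + 2 + 2 + 7 + 9 = 42 planks and still no wood has 10.
By the pigeonhole principle, one more plank lands in a wood already at 9, so 43 draws are enough and 42 are not.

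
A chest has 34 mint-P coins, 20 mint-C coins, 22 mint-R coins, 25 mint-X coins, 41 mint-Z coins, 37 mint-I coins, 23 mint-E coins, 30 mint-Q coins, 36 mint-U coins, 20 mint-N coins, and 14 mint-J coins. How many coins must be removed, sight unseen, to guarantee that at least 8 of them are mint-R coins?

288

In the worst case for collecting mint-R coins, every non-mint-R coin comes out first.
There are 34 + 20 + 25 + 41 + 37 + 23 + 30 + 36 + 20 + 14 = 280 non-mint-R coins altogether.
After those, each further coin must be mint-R, so 280 + 8 = 288 draws guarantee 8 mint-R coins.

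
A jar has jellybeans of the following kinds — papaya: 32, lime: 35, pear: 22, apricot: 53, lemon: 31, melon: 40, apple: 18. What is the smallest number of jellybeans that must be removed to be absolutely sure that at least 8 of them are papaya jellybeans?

207

In the worst case for collecting papaya jellybeans, every non-papaya jellybean comes out first.
There are 35 + 22 + 53 + 31 + 40 + 18 = 199 non-papaya jellybeans altogether.
After those, each further jellybean must be papaya, so 199 + 8 = 207 draws guarantee 8 papaya jellybeans.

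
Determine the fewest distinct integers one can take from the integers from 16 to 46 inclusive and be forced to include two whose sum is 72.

22

Group the elements by complementary pair {x, 72−x}: {26,46}, {27,45}, {28,44}, …, giving 10 two-element pairs, the single value 36 (it cannot pair with itself since the integers are distinct), and 10 integers whose partner 72−x falls outside [16,46].
Pigeonhole: treating each of those 21 groups as a pigeonhole, one can pick one integer per group — 21 integers — with no two summing to 72.
The 22nd integer lands in an occupied pair, forcing a sum of 72.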